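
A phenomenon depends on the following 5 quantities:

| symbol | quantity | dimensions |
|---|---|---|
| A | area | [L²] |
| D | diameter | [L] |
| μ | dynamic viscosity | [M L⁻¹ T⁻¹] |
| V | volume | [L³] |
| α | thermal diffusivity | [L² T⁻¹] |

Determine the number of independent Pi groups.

2

There are 5 variables and 3 base dimensions (M, L, T).
The dimension matrix has rank 3.
Independent dimensionless groups: 5 − 3 = 2.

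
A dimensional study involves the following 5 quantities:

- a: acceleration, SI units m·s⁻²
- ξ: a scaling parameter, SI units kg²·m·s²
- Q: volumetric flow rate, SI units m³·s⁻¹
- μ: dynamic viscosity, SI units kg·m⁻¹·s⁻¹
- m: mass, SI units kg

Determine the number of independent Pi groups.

There are 5 variables and 3 base dimensions (M, L, T).
The dimension matrix has rank 3.
Independent dimensionless groups: 5 − 3 = 2.

2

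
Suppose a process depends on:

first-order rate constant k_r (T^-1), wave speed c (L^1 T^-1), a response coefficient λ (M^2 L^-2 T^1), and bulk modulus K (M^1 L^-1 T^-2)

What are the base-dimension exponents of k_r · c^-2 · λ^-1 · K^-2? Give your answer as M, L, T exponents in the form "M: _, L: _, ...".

Collect each base-dimension exponent across the product:
  M: (0) − 2·(0) − (2) − 2·(1) = -4
  L: (0) − 2·(1) − (-2) − 2·(-1) = 2
  T: (-1) − 2·(-1) − (1) − 2·(-2) = 4
So the dimensions are [M⁻⁴ L² T⁴].

M: -4, L: 2, T: 4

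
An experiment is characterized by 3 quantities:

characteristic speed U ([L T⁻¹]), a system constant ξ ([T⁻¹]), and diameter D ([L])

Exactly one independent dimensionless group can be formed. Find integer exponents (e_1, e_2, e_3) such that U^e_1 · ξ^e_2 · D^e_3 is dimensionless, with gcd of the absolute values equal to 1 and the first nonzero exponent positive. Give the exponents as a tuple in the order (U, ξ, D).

(1, -1, -1)

L: e_1·(1) + e_2·(0) + e_3·(1) = 0
T: e_1·(-1) + e_2·(-1) + e_3·(0) = 0
Solving this homogeneous linear system for the smallest-integer solution (first nonzero entry positive) gives (1, -1, -1).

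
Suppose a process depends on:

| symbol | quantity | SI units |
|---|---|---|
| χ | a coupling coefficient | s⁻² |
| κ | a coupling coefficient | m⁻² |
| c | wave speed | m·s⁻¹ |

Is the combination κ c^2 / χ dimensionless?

Sum the exponent of each base dimension across the product:
  L: −[χ]_L + [κ]_L + 2·[c]_L = −(0) + (-2) + 2·(1) = 0
  T: −[χ]_T + [κ]_T + 2·[c]_T = −(-2) + (0) + 2·(-1) = 0
All base exponents vanish — dimensionless.

yes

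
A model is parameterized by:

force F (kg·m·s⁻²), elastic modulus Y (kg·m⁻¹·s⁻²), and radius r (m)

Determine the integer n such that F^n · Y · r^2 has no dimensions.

Balance the M exponent: (1)·n from F, plus (1) + 2·(0) = 1 from the rest, must sum to zero.
n + 1 = 0, so n = -1.

-1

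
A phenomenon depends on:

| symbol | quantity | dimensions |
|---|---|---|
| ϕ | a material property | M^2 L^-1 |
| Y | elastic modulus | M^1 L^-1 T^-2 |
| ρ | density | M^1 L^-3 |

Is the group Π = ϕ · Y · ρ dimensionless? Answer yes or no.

no

Sum the exponent of each base dimension across the product:
  M: [ϕ]_M + [Y]_M + [ρ]_M = (2) + (1) + (1) = 4
  L: [ϕ]_L + [Y]_L + [ρ]_L = (-1) + (-1) + (-3) = -5
  T: [ϕ]_T + [Y]_T + [ρ]_T = (0) + (-2) + (0) = -2
Net dimensions [M⁴ L⁻⁵ T⁻²] ≠ [1] — not dimensionless.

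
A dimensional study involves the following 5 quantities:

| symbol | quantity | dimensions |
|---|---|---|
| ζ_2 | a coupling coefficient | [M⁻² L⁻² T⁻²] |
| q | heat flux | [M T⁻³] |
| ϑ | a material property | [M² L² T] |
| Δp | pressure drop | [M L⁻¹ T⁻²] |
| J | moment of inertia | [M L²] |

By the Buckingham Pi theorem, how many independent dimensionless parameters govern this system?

2

There are 5 variables and 3 base dimensions (M, L, T).
The dimension matrix has rank 3.
Independent dimensionless groups: 5 − 3 = 2.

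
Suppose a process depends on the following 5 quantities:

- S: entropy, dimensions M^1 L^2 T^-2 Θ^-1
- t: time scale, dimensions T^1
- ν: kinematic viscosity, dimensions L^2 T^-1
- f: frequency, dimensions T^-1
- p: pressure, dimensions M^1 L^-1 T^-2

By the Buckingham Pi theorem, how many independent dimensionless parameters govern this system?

1

There are 5 variables and 4 base dimensions (M, L, T, Θ).
The dimension matrix has rank 4.
Independent dimensionless groups: 5 − 4 = 1.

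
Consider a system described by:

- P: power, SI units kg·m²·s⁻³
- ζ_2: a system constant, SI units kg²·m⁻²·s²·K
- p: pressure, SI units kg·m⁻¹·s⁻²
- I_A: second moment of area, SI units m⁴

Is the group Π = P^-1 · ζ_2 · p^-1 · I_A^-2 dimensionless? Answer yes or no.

Sum the exponent of each base dimension across the product:
  M: −[P]_M + [ζ_2]_M − [p]_M − 2·[I_A]_M = −(1) + (2) − (1) − 2·(0) = 0
  L: −[P]_L + [ζ_2]_L − [p]_L − 2·[I_A]_L = −(2) + (-2) − (-1) − 2·(4) = -11
  T: −[P]_T + [ζ_2]_T − [p]_T − 2·[I_A]_T = −(-3) + (2) − (-2) − 2·(0) = 7
  Θ: −[P]_Θ + [ζ_2]_Θ − [p]_Θ − 2·[I_A]_Θ = −(0) + (1) − (0) − 2·(0) = 1
Net dimensions [L⁻¹¹ T⁷ Θ] ≠ [1] — not dimensionless.

no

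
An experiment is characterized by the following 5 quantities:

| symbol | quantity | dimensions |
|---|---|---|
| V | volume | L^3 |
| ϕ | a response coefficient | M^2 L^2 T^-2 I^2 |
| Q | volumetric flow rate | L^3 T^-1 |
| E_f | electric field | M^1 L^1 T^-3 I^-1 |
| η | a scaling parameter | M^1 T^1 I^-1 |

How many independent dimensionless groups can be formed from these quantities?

There are 5 variables and 4 base dimensions (M, L, T, I).
The dimension matrix has rank 4.
Independent dimensionless groups: 5 − 4 = 1.

1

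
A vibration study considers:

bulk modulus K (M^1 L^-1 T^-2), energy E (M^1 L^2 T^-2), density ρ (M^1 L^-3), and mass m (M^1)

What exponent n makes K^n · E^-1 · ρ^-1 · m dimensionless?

Balance the M exponent: (1)·n from K, plus −(1) − (1) + (1) = -1 from the rest, must sum to zero.
n − 1 = 0, so n = 1.

1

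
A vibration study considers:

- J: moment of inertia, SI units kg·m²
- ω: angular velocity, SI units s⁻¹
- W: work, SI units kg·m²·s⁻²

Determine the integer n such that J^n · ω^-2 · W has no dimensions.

-1

Balance the M exponent: (1)·n from J, plus −2·(0) + (1) = 1 from the rest, must sum to zero.
n + 1 = 0, so n = -1.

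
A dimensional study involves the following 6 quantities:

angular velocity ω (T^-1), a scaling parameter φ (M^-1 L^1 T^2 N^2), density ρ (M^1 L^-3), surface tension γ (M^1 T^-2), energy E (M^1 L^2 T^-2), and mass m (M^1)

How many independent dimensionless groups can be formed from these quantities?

There are 6 variables and 4 base dimensions (M, L, T, N).
The dimension matrix has rank 4.
Independent dimensionless groups: 6 − 4 = 2.

2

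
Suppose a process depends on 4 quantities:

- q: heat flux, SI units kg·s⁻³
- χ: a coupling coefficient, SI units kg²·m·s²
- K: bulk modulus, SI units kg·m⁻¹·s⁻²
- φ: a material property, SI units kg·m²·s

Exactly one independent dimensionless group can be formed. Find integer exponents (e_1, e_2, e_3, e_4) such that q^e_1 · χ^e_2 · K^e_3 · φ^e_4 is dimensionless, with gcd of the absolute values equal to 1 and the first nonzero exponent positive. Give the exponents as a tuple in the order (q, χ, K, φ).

M: e_1·(1) + e_2·(2) + e_3·(1) + e_4·(1) = 0
L: e_1·(0) + e_2·(1) + e_3·(-1) + e_4·(2) = 0
T: e_1·(-3) + e_2·(2) + e_3·(-2) + e_4·(1) = 0
Solving this homogeneous linear system for the smallest-integer solution (first nonzero entry positive) gives (3, 2, -4, -3).

(3, 2, -4, -3)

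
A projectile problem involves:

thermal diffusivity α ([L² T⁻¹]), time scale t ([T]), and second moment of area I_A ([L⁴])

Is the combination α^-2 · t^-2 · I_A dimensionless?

yes

Sum the exponent of each base dimension across the product:
  L: −2·[α]_L − 2·[t]_L + [I_A]_L = −2·(2) − 2·(0) + (4) = 0
  T: −2·[α]_T − 2·[t]_T + [I_A]_T = −2·(-1) − 2·(1) + (0) = 0
All base exponents vanish — dimensionless.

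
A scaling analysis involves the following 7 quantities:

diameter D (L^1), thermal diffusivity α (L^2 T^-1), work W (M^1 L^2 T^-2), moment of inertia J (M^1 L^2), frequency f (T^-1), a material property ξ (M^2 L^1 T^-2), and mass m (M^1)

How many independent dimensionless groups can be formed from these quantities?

4

There are 7 variables and 3 base dimensions (M, L, T).
The dimension matrix has rank 3.
Independent dimensionless groups: 7 − 3 = 4.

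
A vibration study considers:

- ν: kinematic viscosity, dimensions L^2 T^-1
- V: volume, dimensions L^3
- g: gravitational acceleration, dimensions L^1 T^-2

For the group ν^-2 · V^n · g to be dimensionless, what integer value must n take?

Balance the L exponent: (3)·n from V, plus −2·(2) + (1) = -3 from the rest, must sum to zero.
3n − 3 = 0, so n = 1.

1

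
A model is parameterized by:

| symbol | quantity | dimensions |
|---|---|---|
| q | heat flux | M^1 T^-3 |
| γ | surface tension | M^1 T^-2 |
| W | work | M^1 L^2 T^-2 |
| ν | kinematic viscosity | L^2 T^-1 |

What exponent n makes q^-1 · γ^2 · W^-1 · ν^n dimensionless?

1

Balance the L exponent: (2)·n from ν, plus −(0) + 2·(0) − (2) = -2 from the rest, must sum to zero.
2n − 2 = 0, so n = 1.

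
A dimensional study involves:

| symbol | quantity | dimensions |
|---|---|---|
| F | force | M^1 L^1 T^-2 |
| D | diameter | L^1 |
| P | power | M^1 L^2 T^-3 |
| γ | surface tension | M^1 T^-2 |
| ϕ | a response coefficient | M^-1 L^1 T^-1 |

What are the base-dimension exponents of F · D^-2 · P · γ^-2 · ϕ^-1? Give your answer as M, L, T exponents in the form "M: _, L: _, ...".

M: 1, L: 0, T: 0

Collect each base-dimension exponent across the product:
  M: (1) − 2·(0) + (1) − 2·(1) − (-1) = 1
  L: (1) − 2·(1) + (2) − 2·(0) − (1) = 0
  T: (-2) − 2·(0) + (-3) − 2·(-2) − (-1) = 0
So the dimensions are [M].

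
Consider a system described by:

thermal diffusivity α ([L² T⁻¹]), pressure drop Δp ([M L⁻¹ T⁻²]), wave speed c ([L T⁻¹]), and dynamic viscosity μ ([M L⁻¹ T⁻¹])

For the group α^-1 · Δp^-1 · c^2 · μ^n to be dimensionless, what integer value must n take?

Balance the M exponent: (1)·n from μ, plus −(0) − (1) + 2·(0) = -1 from the rest, must sum to zero.
n − 1 = 0, so n = 1.

1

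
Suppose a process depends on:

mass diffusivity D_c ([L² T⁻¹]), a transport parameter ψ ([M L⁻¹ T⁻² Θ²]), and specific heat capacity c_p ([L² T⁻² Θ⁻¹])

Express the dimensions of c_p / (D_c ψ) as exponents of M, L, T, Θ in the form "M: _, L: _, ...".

M: -1, L: 1, T: 1, Θ: -3

Collect each base-dimension exponent across the product:
  M: −(0) − (1) + (0) = -1
  L: −(2) − (-1) + (2) = 1
  T: −(-1) − (-2) + (-2) = 1
  Θ: −(0) − (2) + (-1) = -3
So the dimensions are [M⁻¹ L T Θ⁻³].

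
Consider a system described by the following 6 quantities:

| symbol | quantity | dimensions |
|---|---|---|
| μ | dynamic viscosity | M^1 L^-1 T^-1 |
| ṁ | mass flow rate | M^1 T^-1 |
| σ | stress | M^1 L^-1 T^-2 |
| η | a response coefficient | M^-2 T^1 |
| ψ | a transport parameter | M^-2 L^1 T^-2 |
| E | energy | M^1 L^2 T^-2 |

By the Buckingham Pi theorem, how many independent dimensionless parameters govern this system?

There are 6 variables and 3 base dimensions (M, L, T).
The dimension matrix has rank 3.
Independent dimensionless groups: 6 − 3 = 3.

3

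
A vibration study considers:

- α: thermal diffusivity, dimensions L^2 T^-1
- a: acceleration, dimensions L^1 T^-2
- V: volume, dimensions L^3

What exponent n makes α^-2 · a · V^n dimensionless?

Balance the L exponent: (3)·n from V, plus −2·(2) + (1) = -3 from the rest, must sum to zero.
3n − 3 = 0, so n = 1.

1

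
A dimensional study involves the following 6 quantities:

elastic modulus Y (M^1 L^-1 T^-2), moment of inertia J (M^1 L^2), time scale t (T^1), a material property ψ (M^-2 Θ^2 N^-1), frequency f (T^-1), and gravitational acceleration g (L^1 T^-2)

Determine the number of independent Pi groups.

There are 6 variables and 5 base dimensions (M, L, T, Θ, N).
The dimension matrix has rank 4 (less than 5: the dimension vectors are linearly dependent).
Independent dimensionless groups: 6 − 4 = 2.

2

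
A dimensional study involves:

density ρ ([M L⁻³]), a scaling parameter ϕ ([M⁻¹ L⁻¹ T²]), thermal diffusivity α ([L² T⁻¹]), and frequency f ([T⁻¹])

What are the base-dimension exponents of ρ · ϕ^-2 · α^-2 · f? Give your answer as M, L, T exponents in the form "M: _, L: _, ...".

Collect each base-dimension exponent across the product:
  M: (1) − 2·(-1) − 2·(0) + (0) = 3
  L: (-3) − 2·(-1) − 2·(2) + (0) = -5
  T: (0) − 2·(2) − 2·(-1) + (-1) = -3
So the dimensions are [M³ L⁻⁵ T⁻³].

M: 3, L: -5, T: -3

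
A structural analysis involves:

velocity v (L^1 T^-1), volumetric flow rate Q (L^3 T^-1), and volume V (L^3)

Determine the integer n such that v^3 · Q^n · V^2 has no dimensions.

-3

Balance the L exponent: (3)·n from Q, plus 3·(1) + 2·(3) = 9 from the rest, must sum to zero.
3n + 9 = 0, so n = -3.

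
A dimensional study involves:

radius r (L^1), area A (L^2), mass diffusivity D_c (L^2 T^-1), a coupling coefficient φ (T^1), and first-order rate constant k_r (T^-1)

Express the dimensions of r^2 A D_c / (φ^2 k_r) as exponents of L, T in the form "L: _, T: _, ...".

L: 6, T: -2

Collect each base-dimension exponent across the product:
  L: 2·(1) + (2) + (2) − 2·(0) − (0) = 6
  T: 2·(0) + (0) + (-1) − 2·(1) − (-1) = -2
So the dimensions are [L⁶ T⁻²].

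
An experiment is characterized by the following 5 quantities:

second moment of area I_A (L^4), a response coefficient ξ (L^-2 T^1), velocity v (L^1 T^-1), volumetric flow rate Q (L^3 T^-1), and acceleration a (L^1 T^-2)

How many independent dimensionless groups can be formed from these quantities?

3

There are 5 variables and 2 base dimensions (L, T).
The dimension matrix has rank 2.
Independent dimensionless groups: 5 − 2 = 3.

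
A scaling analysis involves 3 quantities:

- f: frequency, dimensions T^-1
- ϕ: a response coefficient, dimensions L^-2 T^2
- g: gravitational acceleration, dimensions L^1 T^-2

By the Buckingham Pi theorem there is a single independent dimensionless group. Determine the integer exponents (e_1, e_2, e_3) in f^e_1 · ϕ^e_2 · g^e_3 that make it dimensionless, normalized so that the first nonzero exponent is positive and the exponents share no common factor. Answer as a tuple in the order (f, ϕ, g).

L: e_1·(0) + e_2·(-2) + e_3·(1) = 0
T: e_1·(-1) + e_2·(2) + e_3·(-2) = 0
Solving this homogeneous linear system for the smallest-integer solution (first nonzero entry positive) gives (2, -1, -2).

(2, -1, -2)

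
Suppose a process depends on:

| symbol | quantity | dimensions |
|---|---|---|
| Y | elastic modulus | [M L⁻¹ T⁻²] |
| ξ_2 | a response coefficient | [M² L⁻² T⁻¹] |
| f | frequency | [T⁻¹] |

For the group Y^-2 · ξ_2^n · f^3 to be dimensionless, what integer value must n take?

1

Balance the M exponent: (2)·n from ξ_2, plus −2·(1) + 3·(0) = -2 from the rest, must sum to zero.
2n − 2 = 0, so n = 1.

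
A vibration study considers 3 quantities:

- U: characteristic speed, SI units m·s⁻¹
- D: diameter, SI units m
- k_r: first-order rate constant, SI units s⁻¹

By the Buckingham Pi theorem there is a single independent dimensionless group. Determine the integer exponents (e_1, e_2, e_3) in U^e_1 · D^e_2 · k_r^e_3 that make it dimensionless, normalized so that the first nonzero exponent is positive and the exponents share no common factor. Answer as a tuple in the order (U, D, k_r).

(1, -1, -1)

L: e_1·(1) + e_2·(1) + e_3·(0) = 0
T: e_1·(-1) + e_2·(0) + e_3·(-1) = 0
Solving this homogeneous linear system for the smallest-integer solution (first nonzero entry positive) gives (1, -1, -1).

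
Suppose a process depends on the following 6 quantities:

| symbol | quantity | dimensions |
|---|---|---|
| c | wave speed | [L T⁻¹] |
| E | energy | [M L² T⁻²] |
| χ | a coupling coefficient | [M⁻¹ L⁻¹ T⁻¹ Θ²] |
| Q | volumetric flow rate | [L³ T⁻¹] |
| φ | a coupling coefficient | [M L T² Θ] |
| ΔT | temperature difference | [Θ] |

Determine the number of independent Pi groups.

There are 6 variables and 4 base dimensions (M, L, T, Θ).
The dimension matrix has rank 4.
Independent dimensionless groups: 6 − 4 = 2.

2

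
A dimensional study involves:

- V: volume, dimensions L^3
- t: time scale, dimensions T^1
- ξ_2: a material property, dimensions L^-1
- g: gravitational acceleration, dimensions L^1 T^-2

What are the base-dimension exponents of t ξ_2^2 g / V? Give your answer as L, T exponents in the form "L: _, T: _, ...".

Collect each base-dimension exponent across the product:
  L: −(3) + (0) + 2·(-1) + (1) = -4
  T: −(0) + (1) + 2·(0) + (-2) = -1
So the dimensions are [L⁻⁴ T⁻¹].

L: -4, T: -1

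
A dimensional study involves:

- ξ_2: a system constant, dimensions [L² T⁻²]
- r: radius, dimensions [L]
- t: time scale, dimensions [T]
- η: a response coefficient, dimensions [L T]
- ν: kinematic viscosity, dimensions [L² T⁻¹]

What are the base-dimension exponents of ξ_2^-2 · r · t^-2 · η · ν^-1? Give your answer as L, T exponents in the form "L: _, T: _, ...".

L: -4, T: 4

Collect each base-dimension exponent across the product:
  L: −2·(2) + (1) − 2·(0) + (1) − (2) = -4
  T: −2·(-2) + (0) − 2·(1) + (1) − (-1) = 4
So the dimensions are [L⁻⁴ T⁴].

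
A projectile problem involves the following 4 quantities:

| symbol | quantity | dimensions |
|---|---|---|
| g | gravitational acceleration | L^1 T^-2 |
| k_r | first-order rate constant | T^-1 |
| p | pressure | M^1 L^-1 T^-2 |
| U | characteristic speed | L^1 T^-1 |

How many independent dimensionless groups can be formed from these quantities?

There are 4 variables and 3 base dimensions (M, L, T).
The dimension matrix has rank 3.
Independent dimensionless groups: 4 − 3 = 1.

1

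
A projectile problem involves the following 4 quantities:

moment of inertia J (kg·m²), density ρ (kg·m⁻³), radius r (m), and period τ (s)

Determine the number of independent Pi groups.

1

There are 4 variables and 3 base dimensions (M, L, T).
The dimension matrix has rank 3.
Independent dimensionless groups: 4 − 3 = 1.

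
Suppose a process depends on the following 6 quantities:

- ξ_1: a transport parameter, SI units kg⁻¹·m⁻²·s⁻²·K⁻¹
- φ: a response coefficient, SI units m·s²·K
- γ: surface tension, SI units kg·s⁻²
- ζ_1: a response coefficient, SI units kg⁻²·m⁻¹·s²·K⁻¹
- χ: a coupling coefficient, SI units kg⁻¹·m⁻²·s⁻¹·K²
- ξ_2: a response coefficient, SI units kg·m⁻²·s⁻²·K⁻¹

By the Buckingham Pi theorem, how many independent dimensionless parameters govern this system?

There are 6 variables and 4 base dimensions (M, L, T, Θ).
The dimension matrix has rank 4.
Independent dimensionless groups: 6 − 4 = 2.

2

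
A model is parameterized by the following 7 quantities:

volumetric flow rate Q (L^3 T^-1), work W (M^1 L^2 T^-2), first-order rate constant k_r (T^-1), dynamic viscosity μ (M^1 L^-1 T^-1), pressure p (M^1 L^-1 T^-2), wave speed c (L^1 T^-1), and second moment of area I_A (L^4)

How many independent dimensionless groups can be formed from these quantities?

There are 7 variables and 3 base dimensions (M, L, T).
The dimension matrix has rank 3.
Independent dimensionless groups: 7 − 3 = 4.

4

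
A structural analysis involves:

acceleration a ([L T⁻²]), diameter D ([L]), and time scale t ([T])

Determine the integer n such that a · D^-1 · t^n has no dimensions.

2

Balance the T exponent: (1)·n from t, plus (-2) − (0) = -2 from the rest, must sum to zero.
n − 2 = 0, so n = 2.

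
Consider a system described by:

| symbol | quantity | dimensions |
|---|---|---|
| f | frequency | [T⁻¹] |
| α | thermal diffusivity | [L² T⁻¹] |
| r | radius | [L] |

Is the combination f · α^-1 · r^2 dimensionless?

yes

Sum the exponent of each base dimension across the product:
  L: [f]_L − [α]_L + 2·[r]_L = (0) − (2) + 2·(1) = 0
  T: [f]_T − [α]_T + 2·[r]_T = (-1) − (-1) + 2·(0) = 0
All base exponents vanish — dimensionless.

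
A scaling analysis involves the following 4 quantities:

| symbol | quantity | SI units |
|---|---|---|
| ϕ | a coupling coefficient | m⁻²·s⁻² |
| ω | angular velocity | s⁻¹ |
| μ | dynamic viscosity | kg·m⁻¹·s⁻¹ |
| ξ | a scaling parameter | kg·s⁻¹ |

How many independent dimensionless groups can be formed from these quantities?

There are 4 variables and 3 base dimensions (M, L, T).
The dimension matrix has rank 3.
Independent dimensionless groups: 4 − 3 = 1.

1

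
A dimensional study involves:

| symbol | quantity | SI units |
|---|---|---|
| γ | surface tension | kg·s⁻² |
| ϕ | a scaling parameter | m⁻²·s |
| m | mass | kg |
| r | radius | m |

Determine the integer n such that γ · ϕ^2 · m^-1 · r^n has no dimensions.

4

Balance the L exponent: (1)·n from r, plus (0) + 2·(-2) − (0) = -4 from the rest, must sum to zero.
n − 4 = 0, so n = 4.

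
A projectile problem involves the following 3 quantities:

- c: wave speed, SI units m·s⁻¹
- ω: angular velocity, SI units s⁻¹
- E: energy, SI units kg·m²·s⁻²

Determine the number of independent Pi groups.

There are 3 variables and 3 base dimensions (M, L, T).
The dimension matrix has rank 3.
Independent dimensionless groups: 3 − 3 = 0.

0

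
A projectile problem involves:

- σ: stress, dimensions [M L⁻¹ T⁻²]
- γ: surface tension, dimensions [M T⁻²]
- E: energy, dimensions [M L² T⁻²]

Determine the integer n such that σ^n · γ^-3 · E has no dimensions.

Balance the M exponent: (1)·n from σ, plus −3·(1) + (1) = -2 from the rest, must sum to zero.
n − 2 = 0, so n = 2.

2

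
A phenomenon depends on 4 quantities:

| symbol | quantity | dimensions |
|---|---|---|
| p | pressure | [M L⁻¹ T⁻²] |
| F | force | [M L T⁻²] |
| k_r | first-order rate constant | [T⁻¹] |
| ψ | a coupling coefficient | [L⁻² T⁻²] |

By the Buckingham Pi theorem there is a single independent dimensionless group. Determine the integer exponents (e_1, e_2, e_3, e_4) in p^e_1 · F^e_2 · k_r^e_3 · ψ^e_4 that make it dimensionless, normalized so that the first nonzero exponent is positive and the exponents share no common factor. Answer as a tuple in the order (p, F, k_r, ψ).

(1, -1, 2, -1)

M: e_1·(1) + e_2·(1) + e_3·(0) + e_4·(0) = 0
L: e_1·(-1) + e_2·(1) + e_3·(0) + e_4·(-2) = 0
T: e_1·(-2) + e_2·(-2) + e_3·(-1) + e_4·(-2) = 0
Solving this homogeneous linear system for the smallest-integer solution (first nonzero entry positive) gives (1, -1, 2, -1).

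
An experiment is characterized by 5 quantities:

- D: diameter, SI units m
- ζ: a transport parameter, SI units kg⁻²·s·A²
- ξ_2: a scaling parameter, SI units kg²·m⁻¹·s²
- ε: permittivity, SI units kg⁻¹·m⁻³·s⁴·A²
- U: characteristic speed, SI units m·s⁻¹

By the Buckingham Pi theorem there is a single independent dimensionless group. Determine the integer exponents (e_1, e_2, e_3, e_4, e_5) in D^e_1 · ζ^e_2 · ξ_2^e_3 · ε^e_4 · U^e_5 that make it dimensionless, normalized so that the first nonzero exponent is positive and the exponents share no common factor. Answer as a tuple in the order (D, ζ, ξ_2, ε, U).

M: e_1·(0) + e_2·(-2) + e_3·(2) + e_4·(-1) + e_5·(0) = 0
L: e_1·(1) + e_2·(0) + e_3·(-1) + e_4·(-3) + e_5·(1) = 0
T: e_1·(0) + e_2·(1) + e_3·(2) + e_4·(4) + e_5·(-1) = 0
I: e_1·(0) + e_2·(2) + e_3·(0) + e_4·(2) + e_5·(0) = 0
Solving this homogeneous linear system for the smallest-integer solution (first nonzero entry positive) gives (1, -2, -1, 2, 4).

(1, -2, -1, 2, 4)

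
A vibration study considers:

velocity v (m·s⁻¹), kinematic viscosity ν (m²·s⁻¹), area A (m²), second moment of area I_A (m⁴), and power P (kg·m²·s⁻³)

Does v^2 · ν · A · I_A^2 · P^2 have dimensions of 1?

Sum the exponent of each base dimension across the product:
  M: 2·[v]_M + [ν]_M + [A]_M + 2·[I_A]_M + 2·[P]_M = 2·(0) + (0) + (0) + 2·(0) + 2·(1) = 2
  L: 2·[v]_L + [ν]_L + [A]_L + 2·[I_A]_L + 2·[P]_L = 2·(1) + (2) + (2) + 2·(4) + 2·(2) = 18
  T: 2·[v]_T + [ν]_T + [A]_T + 2·[I_A]_T + 2·[P]_T = 2·(-1) + (-1) + (0) + 2·(0) + 2·(-3) = -9
Net dimensions [M² L¹⁸ T⁻⁹] ≠ [1] — not dimensionless.

no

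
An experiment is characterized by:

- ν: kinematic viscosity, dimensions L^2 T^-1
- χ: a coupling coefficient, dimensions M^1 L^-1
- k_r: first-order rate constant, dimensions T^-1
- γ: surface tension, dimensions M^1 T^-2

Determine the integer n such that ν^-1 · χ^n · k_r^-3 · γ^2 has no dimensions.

-2

Balance the M exponent: (1)·n from χ, plus −(0) − 3·(0) + 2·(1) = 2 from the rest, must sum to zero.
n + 2 = 0, so n = -2.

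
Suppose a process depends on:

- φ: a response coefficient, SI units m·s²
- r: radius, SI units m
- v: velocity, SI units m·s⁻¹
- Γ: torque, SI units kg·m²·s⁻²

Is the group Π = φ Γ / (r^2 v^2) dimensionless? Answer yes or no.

no

Sum the exponent of each base dimension across the product:
  M: [φ]_M − 2·[r]_M − 2·[v]_M + [Γ]_M = (0) − 2·(0) − 2·(0) + (1) = 1
  L: [φ]_L − 2·[r]_L − 2·[v]_L + [Γ]_L = (1) − 2·(1) − 2·(1) + (2) = -1
  T: [φ]_T − 2·[r]_T − 2·[v]_T + [Γ]_T = (2) − 2·(0) − 2·(-1) + (-2) = 2
Net dimensions [M L⁻¹ T²] ≠ [1] — not dimensionless.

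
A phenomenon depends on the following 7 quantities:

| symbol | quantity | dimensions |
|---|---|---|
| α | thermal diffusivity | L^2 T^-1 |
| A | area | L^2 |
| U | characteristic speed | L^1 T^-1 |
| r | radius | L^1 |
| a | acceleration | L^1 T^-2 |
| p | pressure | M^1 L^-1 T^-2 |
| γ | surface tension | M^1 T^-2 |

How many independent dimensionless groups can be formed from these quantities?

4

There are 7 variables and 3 base dimensions (M, L, T).
The dimension matrix has rank 3.
Independent dimensionless groups: 7 − 3 = 4.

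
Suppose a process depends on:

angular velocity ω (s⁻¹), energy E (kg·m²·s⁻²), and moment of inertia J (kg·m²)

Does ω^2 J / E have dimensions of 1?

Sum the exponent of each base dimension across the product:
  M: 2·[ω]_M − [E]_M + [J]_M = 2·(0) − (1) + (1) = 0
  L: 2·[ω]_L − [E]_L + [J]_L = 2·(0) − (2) + (2) = 0
  T: 2·[ω]_T − [E]_T + [J]_T = 2·(-1) − (-2) + (0) = 0
  Θ: 2·[ω]_Θ − [E]_Θ + [J]_Θ = 2·(0) − (0) + (0) = 0
All base exponents vanish — dimensionless.

yes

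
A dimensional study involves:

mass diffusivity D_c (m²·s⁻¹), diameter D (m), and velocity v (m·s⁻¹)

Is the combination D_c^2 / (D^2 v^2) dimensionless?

Sum the exponent of each base dimension across the product:
  L: 2·[D_c]_L − 2·[D]_L − 2·[v]_L = 2·(2) − 2·(1) − 2·(1) = 0
  T: 2·[D_c]_T − 2·[D]_T − 2·[v]_T = 2·(-1) − 2·(0) − 2·(-1) = 0
All base exponents vanish — dimensionless.

yes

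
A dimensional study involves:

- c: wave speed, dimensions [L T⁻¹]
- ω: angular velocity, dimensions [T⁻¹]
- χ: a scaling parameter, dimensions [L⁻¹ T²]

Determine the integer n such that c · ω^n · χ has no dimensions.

1

Balance the T exponent: (-1)·n from ω, plus (-1) + (2) = 1 from the rest, must sum to zero.
−n + 1 = 0, so n = 1.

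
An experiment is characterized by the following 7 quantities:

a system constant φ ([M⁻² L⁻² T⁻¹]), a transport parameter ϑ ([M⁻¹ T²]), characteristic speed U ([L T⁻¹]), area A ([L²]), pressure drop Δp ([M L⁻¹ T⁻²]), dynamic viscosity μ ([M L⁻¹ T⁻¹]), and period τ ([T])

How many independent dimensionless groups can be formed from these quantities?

There are 7 variables and 3 base dimensions (M, L, T).
The dimension matrix has rank 3.
Independent dimensionless groups: 7 − 3 = 4.

4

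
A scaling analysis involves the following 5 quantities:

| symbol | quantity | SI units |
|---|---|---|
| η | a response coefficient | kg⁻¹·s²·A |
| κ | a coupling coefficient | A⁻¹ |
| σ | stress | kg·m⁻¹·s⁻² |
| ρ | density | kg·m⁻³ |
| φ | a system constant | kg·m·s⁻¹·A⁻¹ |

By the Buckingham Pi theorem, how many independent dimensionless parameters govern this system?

There are 5 variables and 4 base dimensions (M, L, T, I).
The dimension matrix has rank 4.
Independent dimensionless groups: 5 − 4 = 1.

1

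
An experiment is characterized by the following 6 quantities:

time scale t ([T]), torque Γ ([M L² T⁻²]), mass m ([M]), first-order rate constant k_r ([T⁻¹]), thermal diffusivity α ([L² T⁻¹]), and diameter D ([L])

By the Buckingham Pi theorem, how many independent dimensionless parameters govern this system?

3

There are 6 variables and 3 base dimensions (M, L, T).
The dimension matrix has rank 3.
Independent dimensionless groups: 6 − 3 = 3.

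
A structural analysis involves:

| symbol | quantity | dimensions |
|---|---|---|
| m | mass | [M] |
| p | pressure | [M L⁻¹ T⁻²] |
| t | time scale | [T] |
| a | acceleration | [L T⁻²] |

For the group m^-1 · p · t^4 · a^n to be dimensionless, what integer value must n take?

1

Balance the L exponent: (1)·n from a, plus −(0) + (-1) + 4·(0) = -1 from the rest, must sum to zero.
n − 1 = 0, so n = 1.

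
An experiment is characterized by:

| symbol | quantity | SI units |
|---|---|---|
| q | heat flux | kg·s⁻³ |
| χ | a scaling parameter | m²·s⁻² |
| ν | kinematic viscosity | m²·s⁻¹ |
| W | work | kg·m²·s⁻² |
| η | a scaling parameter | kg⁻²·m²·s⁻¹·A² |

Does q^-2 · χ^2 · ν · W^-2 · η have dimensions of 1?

no

Sum the exponent of each base dimension across the product:
  M: −2·[q]_M + 2·[χ]_M + [ν]_M − 2·[W]_M + [η]_M = −2·(1) + 2·(0) + (0) − 2·(1) + (-2) = -6
  L: −2·[q]_L + 2·[χ]_L + [ν]_L − 2·[W]_L + [η]_L = −2·(0) + 2·(2) + (2) − 2·(2) + (2) = 4
  T: −2·[q]_T + 2·[χ]_T + [ν]_T − 2·[W]_T + [η]_T = −2·(-3) + 2·(-2) + (-1) − 2·(-2) + (-1) = 4
  I: −2·[q]_I + 2·[χ]_I + [ν]_I − 2·[W]_I + [η]_I = −2·(0) + 2·(0) + (0) − 2·(0) + (2) = 2
Net dimensions [M⁻⁶ L⁴ T⁴ I²] ≠ [1] — not dimensionless.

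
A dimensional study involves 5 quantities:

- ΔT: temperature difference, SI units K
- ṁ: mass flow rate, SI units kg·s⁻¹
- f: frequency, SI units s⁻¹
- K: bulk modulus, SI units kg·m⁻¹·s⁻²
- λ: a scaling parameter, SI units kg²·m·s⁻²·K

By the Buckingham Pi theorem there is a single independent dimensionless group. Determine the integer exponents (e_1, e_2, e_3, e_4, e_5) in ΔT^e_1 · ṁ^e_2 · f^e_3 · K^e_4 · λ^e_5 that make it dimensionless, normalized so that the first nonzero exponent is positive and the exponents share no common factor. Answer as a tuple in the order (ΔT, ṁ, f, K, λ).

(1, 3, 1, -1, -1)

M: e_1·(0) + e_2·(1) + e_3·(0) + e_4·(1) + e_5·(2) = 0
L: e_1·(0) + e_2·(0) + e_3·(0) + e_4·(-1) + e_5·(1) = 0
T: e_1·(0) + e_2·(-1) + e_3·(-1) + e_4·(-2) + e_5·(-2) = 0
Θ: e_1·(1) + e_2·(0) + e_3·(0) + e_4·(0) + e_5·(1) = 0
Solving this homogeneous linear system for the smallest-integer solution (first nonzero entry positive) gives (1, 3, 1, -1, -1).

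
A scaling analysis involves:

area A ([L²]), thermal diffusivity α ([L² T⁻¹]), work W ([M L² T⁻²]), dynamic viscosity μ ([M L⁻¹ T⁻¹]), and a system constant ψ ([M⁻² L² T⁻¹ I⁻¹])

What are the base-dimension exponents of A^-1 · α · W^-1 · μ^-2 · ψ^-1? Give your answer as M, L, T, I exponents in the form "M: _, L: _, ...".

Collect each base-dimension exponent across the product:
  M: −(0) + (0) − (1) − 2·(1) − (-2) = -1
  L: −(2) + (2) − (2) − 2·(-1) − (2) = -2
  T: −(0) + (-1) − (-2) − 2·(-1) − (-1) = 4
  I: −(0) + (0) − (0) − 2·(0) − (-1) = 1
So the dimensions are [M⁻¹ L⁻² T⁴ I].

M: -1, L: -2, T: 4, I: 1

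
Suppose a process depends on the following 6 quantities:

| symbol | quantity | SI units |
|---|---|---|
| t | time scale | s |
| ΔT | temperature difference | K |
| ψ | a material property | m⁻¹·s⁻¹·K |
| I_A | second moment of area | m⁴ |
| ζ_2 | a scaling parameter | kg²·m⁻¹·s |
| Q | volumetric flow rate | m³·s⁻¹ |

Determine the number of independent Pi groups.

2

There are 6 variables and 4 base dimensions (M, L, T, Θ).
The dimension matrix has rank 4.
Independent dimensionless groups: 6 − 4 = 2.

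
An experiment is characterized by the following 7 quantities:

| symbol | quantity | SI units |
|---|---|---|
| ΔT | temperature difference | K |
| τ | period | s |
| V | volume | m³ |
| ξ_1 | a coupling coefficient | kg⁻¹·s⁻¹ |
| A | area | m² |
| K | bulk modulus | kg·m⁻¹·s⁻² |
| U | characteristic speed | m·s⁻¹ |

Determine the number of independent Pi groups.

3

There are 7 variables and 4 base dimensions (M, L, T, Θ).
The dimension matrix has rank 4.
Independent dimensionless groups: 7 − 4 = 3.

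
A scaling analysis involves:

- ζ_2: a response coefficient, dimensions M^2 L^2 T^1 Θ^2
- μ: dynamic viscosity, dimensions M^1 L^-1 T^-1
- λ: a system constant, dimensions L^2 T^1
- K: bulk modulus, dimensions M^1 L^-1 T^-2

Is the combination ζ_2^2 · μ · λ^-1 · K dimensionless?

no

Sum the exponent of each base dimension across the product:
  M: 2·[ζ_2]_M + [μ]_M − [λ]_M + [K]_M = 2·(2) + (1) − (0) + (1) = 6
  L: 2·[ζ_2]_L + [μ]_L − [λ]_L + [K]_L = 2·(2) + (-1) − (2) + (-1) = 0
  T: 2·[ζ_2]_T + [μ]_T − [λ]_T + [K]_T = 2·(1) + (-1) − (1) + (-2) = -2
  Θ: 2·[ζ_2]_Θ + [μ]_Θ − [λ]_Θ + [K]_Θ = 2·(2) + (0) − (0) + (0) = 4
Net dimensions [M⁶ T⁻² Θ⁴] ≠ [1] — not dimensionless.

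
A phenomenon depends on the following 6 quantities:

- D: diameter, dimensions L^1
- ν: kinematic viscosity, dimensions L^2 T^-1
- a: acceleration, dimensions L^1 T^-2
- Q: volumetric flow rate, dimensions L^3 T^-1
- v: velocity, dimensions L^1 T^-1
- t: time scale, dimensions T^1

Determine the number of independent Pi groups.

There are 6 variables and 2 base dimensions (L, T).
The dimension matrix has rank 2.
Independent dimensionless groups: 6 − 2 = 4.

4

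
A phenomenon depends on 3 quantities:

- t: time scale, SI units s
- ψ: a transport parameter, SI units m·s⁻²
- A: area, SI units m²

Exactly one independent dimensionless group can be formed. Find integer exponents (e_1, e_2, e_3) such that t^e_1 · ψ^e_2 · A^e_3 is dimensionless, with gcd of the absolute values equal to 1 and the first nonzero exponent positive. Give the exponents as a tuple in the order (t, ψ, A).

(4, 2, -1)

L: e_1·(0) + e_2·(1) + e_3·(2) = 0
T: e_1·(1) + e_2·(-2) + e_3·(0) = 0
Solving this homogeneous linear system for the smallest-integer solution (first nonzero entry positive) gives (4, 2, -1).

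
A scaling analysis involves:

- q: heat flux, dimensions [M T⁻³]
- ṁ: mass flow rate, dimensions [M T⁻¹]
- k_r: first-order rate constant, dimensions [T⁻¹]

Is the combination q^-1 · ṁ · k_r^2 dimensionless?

yes

Sum the exponent of each base dimension across the product:
  M: −[q]_M + [ṁ]_M + 2·[k_r]_M = −(1) + (1) + 2·(0) = 0
  L: −[q]_L + [ṁ]_L + 2·[k_r]_L = −(0) + (0) + 2·(0) = 0
  T: −[q]_T + [ṁ]_T + 2·[k_r]_T = −(-3) + (-1) + 2·(-1) = 0
All base exponents vanish — dimensionless.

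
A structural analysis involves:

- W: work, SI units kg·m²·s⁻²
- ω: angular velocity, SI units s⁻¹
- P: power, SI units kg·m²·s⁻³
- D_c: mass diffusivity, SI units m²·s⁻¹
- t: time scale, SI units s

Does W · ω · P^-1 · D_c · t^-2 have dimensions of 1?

no

Sum the exponent of each base dimension across the product:
  M: [W]_M + [ω]_M − [P]_M + [D_c]_M − 2·[t]_M = (1) + (0) − (1) + (0) − 2·(0) = 0
  L: [W]_L + [ω]_L − [P]_L + [D_c]_L − 2·[t]_L = (2) + (0) − (2) + (2) − 2·(0) = 2
  T: [W]_T + [ω]_T − [P]_T + [D_c]_T − 2·[t]_T = (-2) + (-1) − (-3) + (-1) − 2·(1) = -3
Net dimensions [L² T⁻³] ≠ [1] — not dimensionless.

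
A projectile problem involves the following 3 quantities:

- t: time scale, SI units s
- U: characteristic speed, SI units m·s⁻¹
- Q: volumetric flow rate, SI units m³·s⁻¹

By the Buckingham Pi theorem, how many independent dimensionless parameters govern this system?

1

There are 3 variables and 2 base dimensions (L, T).
The dimension matrix has rank 2.
Independent dimensionless groups: 3 − 2 = 1.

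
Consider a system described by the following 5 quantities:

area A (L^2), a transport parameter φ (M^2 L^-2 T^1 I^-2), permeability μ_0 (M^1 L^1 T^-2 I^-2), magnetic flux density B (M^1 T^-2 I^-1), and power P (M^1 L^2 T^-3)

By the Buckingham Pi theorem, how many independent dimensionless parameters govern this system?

There are 5 variables and 4 base dimensions (M, L, T, I).
The dimension matrix has rank 4.
Independent dimensionless groups: 5 − 4 = 1.

1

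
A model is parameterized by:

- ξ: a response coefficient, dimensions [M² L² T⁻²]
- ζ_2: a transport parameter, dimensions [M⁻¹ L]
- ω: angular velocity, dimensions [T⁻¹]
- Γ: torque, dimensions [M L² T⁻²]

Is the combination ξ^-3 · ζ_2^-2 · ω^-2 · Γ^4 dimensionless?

Sum the exponent of each base dimension across the product:
  M: −3·[ξ]_M − 2·[ζ_2]_M − 2·[ω]_M + 4·[Γ]_M = −3·(2) − 2·(-1) − 2·(0) + 4·(1) = 0
  L: −3·[ξ]_L − 2·[ζ_2]_L − 2·[ω]_L + 4·[Γ]_L = −3·(2) − 2·(1) − 2·(0) + 4·(2) = 0
  T: −3·[ξ]_T − 2·[ζ_2]_T − 2·[ω]_T + 4·[Γ]_T = −3·(-2) − 2·(0) − 2·(-1) + 4·(-2) = 0
All base exponents vanish — dimensionless.

yes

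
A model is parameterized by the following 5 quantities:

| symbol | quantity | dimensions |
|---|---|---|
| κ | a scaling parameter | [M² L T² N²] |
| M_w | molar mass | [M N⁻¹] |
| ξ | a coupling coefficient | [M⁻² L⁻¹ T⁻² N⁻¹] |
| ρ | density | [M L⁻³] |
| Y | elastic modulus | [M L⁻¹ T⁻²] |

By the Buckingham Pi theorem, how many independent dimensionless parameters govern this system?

There are 5 variables and 4 base dimensions (M, L, T, N).
The dimension matrix has rank 4.
Independent dimensionless groups: 5 − 4 = 1.

1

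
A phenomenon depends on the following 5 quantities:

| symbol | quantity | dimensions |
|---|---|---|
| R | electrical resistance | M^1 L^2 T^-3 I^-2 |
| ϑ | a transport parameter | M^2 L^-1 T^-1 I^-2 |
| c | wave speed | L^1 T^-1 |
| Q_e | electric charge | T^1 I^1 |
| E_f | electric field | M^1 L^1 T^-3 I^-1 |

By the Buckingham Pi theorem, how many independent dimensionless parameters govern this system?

1

There are 5 variables and 4 base dimensions (M, L, T, I).
The dimension matrix has rank 4.
Independent dimensionless groups: 5 − 4 = 1.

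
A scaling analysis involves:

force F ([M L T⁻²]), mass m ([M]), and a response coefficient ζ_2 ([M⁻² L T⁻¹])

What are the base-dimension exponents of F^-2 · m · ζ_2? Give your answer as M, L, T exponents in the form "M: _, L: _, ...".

M: -3, L: -1, T: 3

Collect each base-dimension exponent across the product:
  M: −2·(1) + (1) + (-2) = -3
  L: −2·(1) + (0) + (1) = -1
  T: −2·(-2) + (0) + (-1) = 3
So the dimensions are [M⁻³ L⁻¹ T³].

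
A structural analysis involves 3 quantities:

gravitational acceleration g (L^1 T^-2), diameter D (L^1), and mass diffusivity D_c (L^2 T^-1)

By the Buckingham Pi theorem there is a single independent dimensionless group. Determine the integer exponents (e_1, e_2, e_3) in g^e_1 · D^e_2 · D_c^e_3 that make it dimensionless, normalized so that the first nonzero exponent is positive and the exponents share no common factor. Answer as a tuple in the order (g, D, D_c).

(1, 3, -2)

L: e_1·(1) + e_2·(1) + e_3·(2) = 0
T: e_1·(-2) + e_2·(0) + e_3·(-1) = 0
Solving this homogeneous linear system for the smallest-integer solution (first nonzero entry positive) gives (1, 3, -2).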